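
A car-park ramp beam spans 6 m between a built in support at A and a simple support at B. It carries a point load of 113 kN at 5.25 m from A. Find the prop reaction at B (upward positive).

R_B = 91.92 kN

Take the reaction at B as the redundant and release it; the primary structure is a cantilever fixed at A.
Deflection at B on the released cantilever, summing each load's contribution:
  point load 113 at a = 5.25: Pa²(3L − a)/(6EI) = 6618/EI
Tip deflection under a unit load at B: L³/(3EI) = 72/EI.
Compatibility at B: δ_0 − R_B·δ_{BB} = 0, so R_B = 6618/72 = 91.92 kN.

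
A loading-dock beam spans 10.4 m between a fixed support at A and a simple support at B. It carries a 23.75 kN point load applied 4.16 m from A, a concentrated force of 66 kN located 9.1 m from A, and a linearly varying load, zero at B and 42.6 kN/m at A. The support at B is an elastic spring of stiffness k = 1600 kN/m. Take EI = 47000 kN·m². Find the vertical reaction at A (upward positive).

Remove the prop at B; the released (primary) structure is a cantilever built in at A.
Primary-structure tip deflection at B by superposition:
  point load 23.75 at a = 4.16: Pa²(3L − a)/(6EI) = 1852/EI
  point load 66 at a = 9.1: Pa²(3L − a)/(6EI) = 20131/EI
  triangular load, peak 42.6 at the fixed end: w₀L⁴/(30EI) = 16612/EI
  δ_0 = 38595/EI
Flexibility coefficient — unit upward force at B: δ_{BB} = L³/(3EI) = 375/EI.
With EI = 47000 kN·m²: δ_0 = 0.82118 m and δ_{BB} = 0.007978 m/kN.
Compatibility — the spring shortens by R_B/k under the reaction it provides: δ_0 − R_B·δ_{BB} = R_B/k. With 1/k = 0.000625 m/kN, R_B = δ_0 / (δ_{BB} + 1/k) = 0.82118 / (0.007978 + 0.000625) = 95.46 kN.
Vertical equilibrium: R_A = ΣP − R_B = 311.3 − 95.46 = 215.8 kN.

R_A = 215.8 kN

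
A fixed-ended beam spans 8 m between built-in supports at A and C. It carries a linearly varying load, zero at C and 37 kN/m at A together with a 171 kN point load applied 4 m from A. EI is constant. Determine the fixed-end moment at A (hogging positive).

M_A = 289.4 kN·m

Take the two fixed-end moments M_A, M_C as redundants; the released structure is the simple span AC.
End rotations of the released simple span under the applied load (×1/EI):
  at A: triangular load, peak 37: w₀L³/(45EI) = 421/EI
  at C: triangular load, peak 37: 7w₀L³/(360EI) = 368.4/EI
  at A: point load 171 at a = 4: Pab(L + b)/(6LEI) = 684/EI
  at C: point load 171 at a = 4: Pab(L + a)/(6LEI) = 684/EI
  θ_A0 = 1105/EI,  θ_C0 = 1052/EI
Flexibility coefficients: a unit moment at one end gives L/(3EI) there and L/(6EI) at the far end, so f₁₁ = f₂₂ = 2.667/EI and f₁₂ = f₂₁ = 1.333/EI.
Compatibility — zero rotation at each built-in end:
  2.667 M_A + 1.333 M_C = 1105
  1.333 M_A + 2.667 M_C = 1052
Solving the pair gives M_A = 289.4 kN·m and M_C = 249.9 kN·m (hogging).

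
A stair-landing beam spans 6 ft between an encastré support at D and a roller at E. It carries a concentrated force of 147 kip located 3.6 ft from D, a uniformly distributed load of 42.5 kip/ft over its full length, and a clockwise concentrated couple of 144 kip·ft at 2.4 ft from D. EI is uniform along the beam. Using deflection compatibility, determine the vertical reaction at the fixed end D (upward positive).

R_D = 219.8 kip

Release the roller at E. Primary structure: cantilever fixed at D.
Free-end deflection of the primary structure under the applied loading (downward +):
  point load 147 at a = 3.6: Pa²(3L − a)/(6EI) = 4572/EI
  UDL 42.5: wL⁴/(8EI) = 6885/EI
  clockwise couple 144 at a = 2.4: M₀a(2L − a)/(2EI) = 1659/EI
  δ_0 = 13116/EI
Flexibility coefficient — unit upward force at E: δ_{EE} = L³/(3EI) = 72/EI.
The prop prevents deflection at E: R_E = δ_0/δ_{EE} = 13116/72 = 182.2 kip.
Vertical equilibrium: R_D = ΣP − R_E = 402 − 182.2 = 219.8 kip.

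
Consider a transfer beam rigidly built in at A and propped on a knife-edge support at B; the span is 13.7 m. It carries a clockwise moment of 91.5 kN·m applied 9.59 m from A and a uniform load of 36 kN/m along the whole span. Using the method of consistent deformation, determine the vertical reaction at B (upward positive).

R_B = 194.1 kN

Remove the prop at B; the released (primary) structure is a cantilever built in at A.
Downward deflection at the released point B due to the loads:
  clockwise couple 91.5 at a = 9.59: M₀a(2L − a)/(2EI) = 7814/EI
  UDL 36: wL⁴/(8EI) = 158524/EI
  δ_0 = 166338/EI
Tip deflection under a unit load at B: L³/(3EI) = 857.1/EI.
The prop prevents deflection at B: R_B = δ_0/δ_{BB} = 166338/857.1 = 194.1 kN.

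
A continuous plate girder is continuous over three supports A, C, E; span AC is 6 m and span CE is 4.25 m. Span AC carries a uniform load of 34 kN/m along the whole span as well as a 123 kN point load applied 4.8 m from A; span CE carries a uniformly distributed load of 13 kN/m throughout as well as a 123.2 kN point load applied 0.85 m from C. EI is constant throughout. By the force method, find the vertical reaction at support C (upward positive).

Take M_C as the redundant. Released structure: two simple spans AC and CE with a hinge at C.
End slopes at the hinge C, treating each span as simply supported:
  span AC: UDL 34: wL³/(24EI) = 306/EI
  span AC: point load 123 at a = 4.8: Pab(L + a)/(6LEI) = 212.5/EI
  span CE: UDL 13: wL³/(24EI) = 41.58/EI
  span CE: point load 123.2 at a = 0.85: Pab(L + b)/(6LEI) = 106.8/EI
  relative rotation θ_0 = (518.5 + 148.4)/EI = 666.9/EI
A unit hogging moment at C produces rotation L₁/(3EI) + L₂/(3EI) = 3.417/EI.
Slope continuity at C: θ_0 = M_C·3.417/EI, so M_C = 666.9/3.417 = 195.2 kN·m (hogging).
Span AC, ΣM about A with M_C applied at C: R_C^{AC}·6 = 1202 + 195.2, so R_C^{AC} = 232.9 kN and R_A = 327 − 232.9 = 94.07 kN.
Span CE, ΣM about E: R_C^{CE}·4.25 = 536.3 + 195.2, so R_C^{CE} = 172.1 kN and R_E = 178.4 − 172.1 = 6.335 kN.
R_C = 232.9 + 172.1 = 405 kN.

R_C = 405 kN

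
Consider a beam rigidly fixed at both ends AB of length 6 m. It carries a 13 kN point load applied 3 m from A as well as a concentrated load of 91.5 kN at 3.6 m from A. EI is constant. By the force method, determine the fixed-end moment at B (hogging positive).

Release both end moments; the primary structure is a simply-supported span AB with redundants M_A and M_B.
Simple-span end rotations at A and B under the given loads:
  at A: point load 13 at a = 3: Pab(L + b)/(6LEI) = 29.25/EI
  at B: point load 13 at a = 3: Pab(L + a)/(6LEI) = 29.25/EI
  at A: point load 91.5 at a = 3.6: Pab(L + b)/(6LEI) = 184.5/EI
  at B: point load 91.5 at a = 3.6: Pab(L + a)/(6LEI) = 210.8/EI
  θ_A0 = 213.7/EI,  θ_B0 = 240.1/EI
Flexibility coefficients: a unit moment at one end gives L/(3EI) there and L/(6EI) at the far end, so f₁₁ = f₂₂ = 2/EI and f₁₂ = f₂₁ = 1/EI.
Compatibility — zero rotation at each built-in end:
  2 M_A + 1 M_B = 213.7
  1 M_A + 2 M_B = 240.1
Solving the pair gives M_A = 62.45 kN·m and M_B = 88.81 kN·m (hogging).

M_B = 88.81 kN·m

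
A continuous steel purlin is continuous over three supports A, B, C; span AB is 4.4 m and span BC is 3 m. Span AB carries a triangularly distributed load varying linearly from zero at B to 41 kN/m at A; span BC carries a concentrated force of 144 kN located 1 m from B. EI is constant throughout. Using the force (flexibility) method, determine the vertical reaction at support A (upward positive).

R_A = 46.51 kN

Insert a hinge at B; M_B is the redundant, and each span becomes simply supported.
Rotations at B on the released spans (each span's end-slope, ×1/EI):
  span AB: triangular load, peak 41: 7w₀L³/(360EI) = 67.91/EI
  span BC: point load 144 at a = 1: Pab(L + b)/(6LEI) = 80/EI
  relative rotation θ_0 = (67.91 + 80)/EI = 147.9/EI
A unit hogging moment at B produces rotation L₁/(3EI) + L₂/(3EI) = 2.467/EI.
Compatibility: M_B·(L₁+L₂)/(3EI) = θ_0, giving M_B = 59.96 kN·m (hogging).
Span AB, ΣM about A with M_B applied at B: R_B^{AB}·4.4 = 132.3 + 59.96, so R_B^{AB} = 43.69 kN and R_A = 90.2 − 43.69 = 46.51 kN.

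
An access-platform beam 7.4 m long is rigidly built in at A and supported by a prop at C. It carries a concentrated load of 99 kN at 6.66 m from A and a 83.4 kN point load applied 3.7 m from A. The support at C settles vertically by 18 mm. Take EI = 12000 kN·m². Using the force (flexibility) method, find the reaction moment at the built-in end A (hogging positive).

Choose R_C as the redundant. The primary structure is the cantilever fixed at A.
Free-end deflection of the primary structure under the applied loading (downward +):
  point load 99 at a = 6.66: Pa²(3L − a)/(6EI) = 11373/EI
  point load 83.4 at a = 3.7: Pa²(3L − a)/(6EI) = 3520/EI
  δ_0 = 14894/EI
Flexibility coefficient — unit upward force at C: δ_{CC} = L³/(3EI) = 135.1/EI.
With EI = 12000 kN·m²: δ_0 = 1.2411 m and δ_{CC} = 0.011256 m/kN.
Compatibility — the beam at C must follow the support down by 0.018 m: δ_0 − R_C·δ_{CC} = 0.018, so R_C = (1.2411 − 0.018)/0.011256 = 108.7 kN.
Moment equilibrium about A: M_A = Σ(load moments about A) − R_C·L = 967.9 − 108.7×7.4 = 163.8 kN·m.

M_A = 163.8 kN·m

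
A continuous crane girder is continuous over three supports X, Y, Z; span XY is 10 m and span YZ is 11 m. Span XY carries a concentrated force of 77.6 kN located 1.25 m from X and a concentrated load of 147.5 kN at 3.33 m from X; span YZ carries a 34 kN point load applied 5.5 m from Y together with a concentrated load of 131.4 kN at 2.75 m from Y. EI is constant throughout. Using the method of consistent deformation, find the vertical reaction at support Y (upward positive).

R_Y = 229.3 kN

Take M_Y as the redundant. Released structure: two simple spans XY and YZ with a hinge at Y.
Rotations at Y on the released spans (each span's end-slope, ×1/EI):
  span XY: point load 77.6 at a = 1.25: Pab(L + a)/(6LEI) = 159.1/EI
  span XY: point load 147.5 at a = 3.33: Pab(L + a)/(6LEI) = 727.8/EI
  span YZ: point load 34 at a = 5.5: Pab(L + b)/(6LEI) = 257.1/EI
  span YZ: point load 131.4 at a = 2.75: Pab(L + b)/(6LEI) = 869.5/EI
  relative rotation θ_0 = (887 + 1127)/EI = 2014/EI
A unit hogging moment at Y produces rotation L₁/(3EI) + L₂/(3EI) = 7/EI.
Slope continuity at Y: θ_0 = M_Y·7/EI, so M_Y = 2014/7 = 287.7 kN·m (hogging).
Span XY, ΣM about X with M_Y applied at Y: R_Y^{XY}·10 = 588.2 + 287.7, so R_Y^{XY} = 87.58 kN and R_X = 225.1 − 87.58 = 137.5 kN.
Span YZ, ΣM about Z: R_Y^{YZ}·11 = 1271 + 287.7, so R_Y^{YZ} = 141.7 kN and R_Z = 165.4 − 141.7 = 23.7 kN.
R_Y = 87.58 + 141.7 = 229.3 kN.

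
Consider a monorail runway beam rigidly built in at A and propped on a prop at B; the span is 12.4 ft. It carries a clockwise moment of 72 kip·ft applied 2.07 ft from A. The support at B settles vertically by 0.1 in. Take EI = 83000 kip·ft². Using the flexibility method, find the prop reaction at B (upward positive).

R_B = 1.577 kip

Choose R_B as the redundant. The primary structure is the cantilever fixed at A.
Deflection at B on the released cantilever, summing each load's contribution:
  clockwise couple 72 at a = 2.07: M₀a(2L − a)/(2EI) = 1694/EI
Tip deflection under a unit load at B: L³/(3EI) = 635.5/EI.
With EI = 83000 kip·ft²: δ_0 = 0.020408 ft and δ_{BB} = 0.007657 ft/kip.
Compatibility — the beam at B must follow the support down by 0.008333 ft: δ_0 − R_B·δ_{BB} = 0.008333, so R_B = (0.020408 − 0.008333)/0.007657 = 1.577 kip.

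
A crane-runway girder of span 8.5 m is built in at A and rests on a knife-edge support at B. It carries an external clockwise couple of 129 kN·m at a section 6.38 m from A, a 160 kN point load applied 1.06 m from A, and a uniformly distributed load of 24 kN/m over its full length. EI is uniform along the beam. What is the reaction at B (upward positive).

Remove the prop at B; the released (primary) structure is a cantilever built in at A.
Primary-structure tip deflection at B by superposition:
  clockwise couple 129 at a = 6.38: M₀a(2L − a)/(2EI) = 4370/EI
  point load 160 at a = 1.06: Pa²(3L − a)/(6EI) = 732.3/EI
  UDL 24: wL⁴/(8EI) = 15660/EI
  δ_0 = 20763/EI
Tip deflection under a unit load at B: L³/(3EI) = 204.7/EI.
The prop prevents deflection at B: R_B = δ_0/δ_{BB} = 20763/204.7 = 101.4 kN.

R_B = 101.4 kN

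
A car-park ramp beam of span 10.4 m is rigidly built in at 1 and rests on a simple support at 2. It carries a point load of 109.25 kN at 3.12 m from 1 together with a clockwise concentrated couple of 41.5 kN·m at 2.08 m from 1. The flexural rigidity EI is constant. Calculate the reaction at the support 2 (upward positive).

Release the roller at 2. Primary structure: cantilever fixed at 1.
Primary-structure tip deflection at 2 by superposition:
  point load 109.25 at a = 3.12: Pa²(3L − a)/(6EI) = 4977/EI
  clockwise couple 41.5 at a = 2.08: M₀a(2L − a)/(2EI) = 808/EI
  δ_0 = 5785/EI
Flexibility coefficient — unit upward force at 2: δ_{22} = L³/(3EI) = 375/EI.
Compatibility at 2: δ_0 − R_2·δ_{22} = 0, so R_2 = 5785/375 = 15.43 kN.

R_2 = 15.43 kN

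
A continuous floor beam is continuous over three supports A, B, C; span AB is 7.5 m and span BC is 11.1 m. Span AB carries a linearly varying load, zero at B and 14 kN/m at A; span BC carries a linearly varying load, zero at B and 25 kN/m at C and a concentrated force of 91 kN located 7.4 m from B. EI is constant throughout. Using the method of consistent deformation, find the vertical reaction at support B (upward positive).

R_B = 142.1 kN

Release continuity at B by inserting a hinge; the redundant is the internal moment M_B. The primary structure is two simply-supported spans AB and BC.
Discontinuity in slope at B on the released structure — sum the simple-span end rotations:
  span AB: triangular load, peak 14: 7w₀L³/(360EI) = 114.8/EI
  span BC: triangular load, peak 25: 7w₀L³/(360EI) = 664.8/EI
  span BC: point load 91 at a = 7.4: Pab(L + b)/(6LEI) = 553.7/EI
  relative rotation θ_0 = (114.8 + 1219)/EI = 1333/EI
A unit hogging moment at B produces rotation L₁/(3EI) + L₂/(3EI) = 6.2/EI.
Compatibility: M_B·(L₁+L₂)/(3EI) = θ_0, giving M_B = 215.1 kN·m (hogging).
Span AB, ΣM about A with M_B applied at B: R_B^{AB}·7.5 = 131.2 + 215.1, so R_B^{AB} = 46.17 kN and R_A = 52.5 − 46.17 = 6.326 kN.
Span BC, ΣM about C: R_B^{BC}·11.1 = 850.1 + 215.1, so R_B^{BC} = 95.96 kN and R_C = 229.8 − 95.96 = 133.8 kN.
R_B = 46.17 + 95.96 = 142.1 kN.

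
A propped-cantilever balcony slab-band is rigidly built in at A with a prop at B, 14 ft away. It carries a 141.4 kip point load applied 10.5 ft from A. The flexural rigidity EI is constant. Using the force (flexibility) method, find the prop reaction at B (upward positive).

R_B = 89.48 kip

Choose R_B as the redundant. The primary structure is the cantilever fixed at A.
Free-end deflection of the primary structure under the applied loading (downward +):
  point load 141.4 at a = 10.5: Pa²(3L − a)/(6EI) = 81844/EI
Tip deflection under a unit load at B: L³/(3EI) = 914.7/EI.
The prop prevents deflection at B: R_B = δ_0/δ_{BB} = 81844/914.7 = 89.48 kip.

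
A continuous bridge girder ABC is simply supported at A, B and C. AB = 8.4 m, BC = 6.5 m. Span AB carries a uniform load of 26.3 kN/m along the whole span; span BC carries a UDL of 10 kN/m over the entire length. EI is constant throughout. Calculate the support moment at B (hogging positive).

Take M_B as the redundant. Released structure: two simple spans AB and BC with a hinge at B.
End slopes at the hinge B, treating each span as simply supported:
  span AB: UDL 26.3: wL³/(24EI) = 649.5/EI
  span BC: UDL 10: wL³/(24EI) = 114.4/EI
  relative rotation θ_0 = (649.5 + 114.4)/EI = 763.9/EI
A unit hogging moment at B produces rotation L₁/(3EI) + L₂/(3EI) = 4.967/EI.
Compatibility: M_B·(L₁+L₂)/(3EI) = θ_0, giving M_B = 153.8 kN·m (hogging).

M_B = 153.8 kN·m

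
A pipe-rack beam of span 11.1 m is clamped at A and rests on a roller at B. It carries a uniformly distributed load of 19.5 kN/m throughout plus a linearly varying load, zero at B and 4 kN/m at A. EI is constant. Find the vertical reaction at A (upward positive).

R_A = 153 kN

Release the roller at B. Primary structure: cantilever fixed at A.
Deflection at B on the released cantilever, summing each load's contribution:
  UDL 19.5: wL⁴/(8EI) = 37003/EI
  triangular load, peak 4 at the fixed end: w₀L⁴/(30EI) = 2024/EI
  δ_0 = 39027/EI
Tip deflection under a unit load at B: L³/(3EI) = 455.9/EI.
Compatibility at B: δ_0 − R_B·δ_{BB} = 0, so R_B = 39027/455.9 = 85.61 kN.
Vertical equilibrium: R_A = ΣP − R_B = 238.7 − 85.61 = 153 kN.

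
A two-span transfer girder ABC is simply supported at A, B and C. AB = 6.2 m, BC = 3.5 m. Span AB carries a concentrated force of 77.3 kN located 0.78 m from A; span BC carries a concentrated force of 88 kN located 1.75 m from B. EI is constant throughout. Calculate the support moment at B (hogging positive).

Insert a hinge at B; M_B is the redundant, and each span becomes simply supported.
End slopes at the hinge B, treating each span as simply supported:
  span AB: point load 77.3 at a = 0.78: Pab(L + a)/(6LEI) = 61.32/EI
  span BC: point load 88 at a = 1.75: Pab(L + b)/(6LEI) = 67.38/EI
  relative rotation θ_0 = (61.32 + 67.38)/EI = 128.7/EI
A unit hogging moment at B produces rotation L₁/(3EI) + L₂/(3EI) = 3.233/EI.
Compatibility: M_B·(L₁+L₂)/(3EI) = θ_0, giving M_B = 39.8 kN·m (hogging).

M_B = 39.8 kN·m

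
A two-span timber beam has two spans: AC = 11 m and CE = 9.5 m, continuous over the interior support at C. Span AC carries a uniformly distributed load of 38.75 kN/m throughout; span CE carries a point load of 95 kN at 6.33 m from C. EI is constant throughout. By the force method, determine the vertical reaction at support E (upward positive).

R_E = 23.67 kN

Release continuity at C by inserting a hinge; the redundant is the internal moment M_C. The primary structure is two simply-supported spans AC and CE.
End slopes at the hinge C, treating each span as simply supported:
  span AC: UDL 38.75: wL³/(24EI) = 2149/EI
  span CE: point load 95 at a = 6.33: Pab(L + b)/(6LEI) = 423.7/EI
  relative rotation θ_0 = (2149 + 423.7)/EI = 2573/EI
A unit hogging moment at C produces rotation L₁/(3EI) + L₂/(3EI) = 6.833/EI.
Compatibility: M_C·(L₁+L₂)/(3EI) = θ_0, giving M_C = 376.5 kN·m (hogging).
Span CE, ΣM about E: R_C^{CE}·9.5 = 301.1 + 376.5, so R_C^{CE} = 71.33 kN and R_E = 95 − 71.33 = 23.67 kN.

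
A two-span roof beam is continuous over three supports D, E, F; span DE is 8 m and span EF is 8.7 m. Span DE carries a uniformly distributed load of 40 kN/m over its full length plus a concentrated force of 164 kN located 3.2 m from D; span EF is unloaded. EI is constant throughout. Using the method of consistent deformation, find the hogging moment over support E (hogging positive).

Insert a hinge at E; M_E is the redundant, and each span becomes simply supported.
Discontinuity in slope at E on the released structure — sum the simple-span end rotations:
  span DE: UDL 40: wL³/(24EI) = 853.3/EI
  span DE: point load 164 at a = 3.2: Pab(L + a)/(6LEI) = 587.8/EI
  relative rotation θ_0 = (1441 + 0)/EI = 1441/EI
A unit hogging moment at E produces rotation L₁/(3EI) + L₂/(3EI) = 5.567/EI.
Slope continuity at E: θ_0 = M_E·5.567/EI, so M_E = 1441/5.567 = 258.9 kN·m (hogging).

M_E = 258.9 kN·m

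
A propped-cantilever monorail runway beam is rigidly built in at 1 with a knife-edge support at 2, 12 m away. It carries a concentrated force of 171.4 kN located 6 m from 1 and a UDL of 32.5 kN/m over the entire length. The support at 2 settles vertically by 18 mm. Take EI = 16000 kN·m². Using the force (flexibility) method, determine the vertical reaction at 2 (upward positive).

Choose R_2 as the redundant. The primary structure is the cantilever fixed at 1.
Downward deflection at the released point 2 due to the loads:
  point load 171.4 at a = 6: Pa²(3L − a)/(6EI) = 30852/EI
  UDL 32.5: wL⁴/(8EI) = 84240/EI
  δ_0 = 115092/EI
Tip deflection under a unit load at 2: L³/(3EI) = 576/EI.
With EI = 16000 kN·m²: δ_0 = 7.1932 m and δ_{22} = 0.036 m/kN.
Compatibility — the beam at 2 must follow the support down by 0.018 m: δ_0 − R_2·δ_{22} = 0.018, so R_2 = (7.1932 − 0.018)/0.036 = 199.3 kN.

R_2 = 199.3 kN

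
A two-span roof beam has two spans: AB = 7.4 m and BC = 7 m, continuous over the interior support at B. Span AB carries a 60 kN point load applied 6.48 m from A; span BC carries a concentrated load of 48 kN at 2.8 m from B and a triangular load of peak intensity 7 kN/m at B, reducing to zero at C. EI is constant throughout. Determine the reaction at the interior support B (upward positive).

R_B = 116 kN

Take M_B as the redundant. Released structure: two simple spans AB and BC with a hinge at B.
Rotations at B on the released spans (each span's end-slope, ×1/EI):
  span AB: point load 60 at a = 6.48: Pab(L + a)/(6LEI) = 111.8/EI
  span BC: point load 48 at a = 2.8: Pab(L + b)/(6LEI) = 150.5/EI
  span BC: triangular load, peak 7: w₀L³/(45EI) = 53.36/EI
  relative rotation θ_0 = (111.8 + 203.9)/EI = 315.7/EI
A unit hogging moment at B produces rotation L₁/(3EI) + L₂/(3EI) = 4.8/EI.
Compatibility: M_B·(L₁+L₂)/(3EI) = θ_0, giving M_B = 65.77 kN·m (hogging).
Span AB, ΣM about A with M_B applied at B: R_B^{AB}·7.4 = 388.8 + 65.77, so R_B^{AB} = 61.43 kN and R_A = 60 − 61.43 = -1.429 kN.
Span BC, ΣM about C: R_B^{BC}·7 = 315.9 + 65.77, so R_B^{BC} = 54.53 kN and R_C = 72.5 − 54.53 = 17.97 kN.
R_B = 61.43 + 54.53 = 116 kN.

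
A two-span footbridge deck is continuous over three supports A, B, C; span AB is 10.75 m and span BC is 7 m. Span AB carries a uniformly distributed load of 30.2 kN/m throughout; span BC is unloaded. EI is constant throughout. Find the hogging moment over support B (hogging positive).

Insert a hinge at B; M_B is the redundant, and each span becomes simply supported.
End slopes at the hinge B, treating each span as simply supported:
  span AB: UDL 30.2: wL³/(24EI) = 1563/EI
  relative rotation θ_0 = (1563 + 0)/EI = 1563/EI
A unit hogging moment at B produces rotation L₁/(3EI) + L₂/(3EI) = 5.917/EI.
Slope continuity at B: θ_0 = M_B·5.917/EI, so M_B = 1563/5.917 = 264.2 kN·m (hogging).

M_B = 264.2 kN·m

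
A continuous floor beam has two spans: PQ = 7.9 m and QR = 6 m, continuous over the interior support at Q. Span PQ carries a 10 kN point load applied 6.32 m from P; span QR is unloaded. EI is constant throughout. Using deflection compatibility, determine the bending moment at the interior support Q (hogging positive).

Release continuity at Q by inserting a hinge; the redundant is the internal moment M_Q. The primary structure is two simply-supported spans PQ and QR.
Rotations at Q on the released spans (each span's end-slope, ×1/EI):
  span PQ: point load 10 at a = 6.32: Pab(L + a)/(6LEI) = 29.96/EI
  relative rotation θ_0 = (29.96 + 0)/EI = 29.96/EI
A unit hogging moment at Q produces rotation L₁/(3EI) + L₂/(3EI) = 4.633/EI.
Compatibility: M_Q·(L₁+L₂)/(3EI) = θ_0, giving M_Q = 6.465 kN·m (hogging).

M_Q = 6.465 kN·m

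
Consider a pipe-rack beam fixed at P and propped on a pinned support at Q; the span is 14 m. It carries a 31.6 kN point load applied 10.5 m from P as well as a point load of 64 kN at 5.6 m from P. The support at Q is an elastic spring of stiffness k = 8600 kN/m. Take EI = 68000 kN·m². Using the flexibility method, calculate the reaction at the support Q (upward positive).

Remove the prop at Q; the released (primary) structure is a cantilever built in at P.
Deflection at Q on the released cantilever, summing each load's contribution:
  point load 31.6 at a = 10.5: Pa²(3L − a)/(6EI) = 18290/EI
  point load 64 at a = 5.6: Pa²(3L − a)/(6EI) = 12176/EI
  δ_0 = 30467/EI
Tip deflection under a unit load at Q: L³/(3EI) = 914.7/EI.
With EI = 68000 kN·m²: δ_0 = 0.44804 m and δ_{QQ} = 0.013451 m/kN.
Compatibility — the spring shortens by R_Q/k under the reaction it provides: δ_0 − R_Q·δ_{QQ} = R_Q/k. With 1/k = 0.000116 m/kN, R_Q = δ_0 / (δ_{QQ} + 1/k) = 0.44804 / (0.013451 + 0.000116) = 33.02 kN.

R_Q = 33.02 kN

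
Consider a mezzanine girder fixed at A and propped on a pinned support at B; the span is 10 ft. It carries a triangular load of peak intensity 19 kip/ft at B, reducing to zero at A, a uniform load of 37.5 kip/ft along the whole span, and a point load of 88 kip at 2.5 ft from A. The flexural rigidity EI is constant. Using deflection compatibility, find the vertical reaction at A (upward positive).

R_A = 357.6 kip

Take the reaction at B as the redundant and release it; the primary structure is a cantilever fixed at A.
Downward deflection at the released point B due to the loads:
  triangular load, peak 19 at the free end: 11w₀L⁴/(120EI) = 17417/EI
  UDL 37.5: wL⁴/(8EI) = 46875/EI
  point load 88 at a = 2.5: Pa²(3L − a)/(6EI) = 2521/EI
  δ_0 = 66812/EI
Flexibility coefficient — unit upward force at B: δ_{BB} = L³/(3EI) = 333.3/EI.
The prop prevents deflection at B: R_B = δ_0/δ_{BB} = 66812/333.3 = 200.4 kip.
Vertical equilibrium: R_A = ΣP − R_B = 558 − 200.4 = 357.6 kip.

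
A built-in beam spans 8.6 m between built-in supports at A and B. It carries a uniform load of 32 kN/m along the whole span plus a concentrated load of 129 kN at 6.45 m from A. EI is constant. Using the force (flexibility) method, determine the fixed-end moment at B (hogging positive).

Take the two fixed-end moments M_A, M_B as redundants; the released structure is the simple span AB.
On the primary (simply-supported) span, the end slopes from the loading are:
  at A: UDL 32: wL³/(24EI) = 848.1/EI
  at B: UDL 32: wL³/(24EI) = 848.1/EI
  at A: point load 129 at a = 6.45: Pab(L + b)/(6LEI) = 372.7/EI
  at B: point load 129 at a = 6.45: Pab(L + a)/(6LEI) = 521.8/EI
  θ_A0 = 1221/EI,  θ_B0 = 1370/EI
Flexibility coefficients: a unit moment at one end gives L/(3EI) there and L/(6EI) at the far end, so f₁₁ = f₂₂ = 2.867/EI and f₁₂ = f₂₁ = 1.433/EI.
Compatibility — zero rotation at each built-in end:
  2.867 M_A + 1.433 M_B = 1221
  1.433 M_A + 2.867 M_B = 1370
Solving the pair gives M_A = 249.2 kN·m and M_B = 353.2 kN·m (hogging).

M_B = 353.2 kN·m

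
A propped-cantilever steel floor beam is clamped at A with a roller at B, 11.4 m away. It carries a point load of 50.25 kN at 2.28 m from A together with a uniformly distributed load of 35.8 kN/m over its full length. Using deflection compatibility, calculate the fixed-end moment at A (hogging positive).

Take the reaction at B as the redundant and release it; the primary structure is a cantilever fixed at A.
Deflection at B on the released cantilever, summing each load's contribution:
  point load 50.25 at a = 2.28: Pa²(3L − a)/(6EI) = 1390/EI
  UDL 35.8: wL⁴/(8EI) = 75581/EI
  δ_0 = 76971/EI
Tip deflection under a unit load at B: L³/(3EI) = 493.8/EI.
The prop prevents deflection at B: R_B = δ_0/δ_{BB} = 76971/493.8 = 155.9 kN.
Moment equilibrium about A: M_A = Σ(load moments about A) − R_B·L = 2441 − 155.9×11.4 = 664.1 kN·m.

M_A = 664.1 kN·m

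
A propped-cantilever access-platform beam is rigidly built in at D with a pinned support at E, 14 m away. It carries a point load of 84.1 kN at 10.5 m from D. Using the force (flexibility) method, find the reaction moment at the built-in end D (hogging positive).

M_D = 138 kN·m

Take the reaction at E as the redundant and release it; the primary structure is a cantilever fixed at D.
Primary-structure tip deflection at E by superposition:
  point load 84.1 at a = 10.5: Pa²(3L − a)/(6EI) = 48678/EI
Flexibility coefficient — unit upward force at E: δ_{EE} = L³/(3EI) = 914.7/EI.
The prop prevents deflection at E: R_E = δ_0/δ_{EE} = 48678/914.7 = 53.22 kN.
Moment equilibrium about D: M_D = Σ(load moments about D) − R_E·L = 883 − 53.22×14 = 138 kN·m.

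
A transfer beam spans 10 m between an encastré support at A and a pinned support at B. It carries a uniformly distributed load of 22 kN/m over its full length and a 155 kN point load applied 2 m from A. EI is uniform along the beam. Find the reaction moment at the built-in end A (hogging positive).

M_A = 498.2 kN·m

Take the reaction at B as the redundant and release it; the primary structure is a cantilever fixed at A.
Downward deflection at the released point B due to the loads:
  UDL 22: wL⁴/(8EI) = 27500/EI
  point load 155 at a = 2: Pa²(3L − a)/(6EI) = 2893/EI
  δ_0 = 30393/EI
Tip deflection under a unit load at B: L³/(3EI) = 333.3/EI.
Compatibility at B: δ_0 − R_B·δ_{BB} = 0, so R_B = 30393/333.3 = 91.18 kN.
Moment equilibrium about A: M_A = Σ(load moments about A) − R_B·L = 1410 − 91.18×10 = 498.2 kN·m.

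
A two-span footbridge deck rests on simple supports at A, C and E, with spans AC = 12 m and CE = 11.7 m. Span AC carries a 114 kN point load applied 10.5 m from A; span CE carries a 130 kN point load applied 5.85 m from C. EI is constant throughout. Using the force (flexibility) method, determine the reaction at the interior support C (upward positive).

Take M_C as the redundant. Released structure: two simple spans AC and CE with a hinge at C.
Rotations at C on the released spans (each span's end-slope, ×1/EI):
  span AC: point load 114 at a = 10.5: Pab(L + a)/(6LEI) = 561.1/EI
  span CE: point load 130 at a = 5.85: Pab(L + b)/(6LEI) = 1112/EI
  relative rotation θ_0 = (561.1 + 1112)/EI = 1673/EI
A unit hogging moment at C produces rotation L₁/(3EI) + L₂/(3EI) = 7.9/EI.
Compatibility: M_C·(L₁+L₂)/(3EI) = θ_0, giving M_C = 211.8 kN·m (hogging).
Span AC, ΣM about A with M_C applied at C: R_C^{AC}·12 = 1197 + 211.8, so R_C^{AC} = 117.4 kN and R_A = 114 − 117.4 = -3.401 kN.
Span CE, ΣM about E: R_C^{CE}·11.7 = 760.5 + 211.8, so R_C^{CE} = 83.1 kN and R_E = 130 − 83.1 = 46.9 kN.
R_C = 117.4 + 83.1 = 200.5 kN.

R_C = 200.5 kN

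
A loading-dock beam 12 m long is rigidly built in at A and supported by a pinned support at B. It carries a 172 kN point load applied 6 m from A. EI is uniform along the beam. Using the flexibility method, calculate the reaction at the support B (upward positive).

R_B = 53.75 kN

Choose R_B as the redundant. The primary structure is the cantilever fixed at A.
Primary-structure tip deflection at B by superposition:
  point load 172 at a = 6: Pa²(3L − a)/(6EI) = 30960/EI
Tip deflection under a unit load at B: L³/(3EI) = 576/EI.
Compatibility at B: δ_0 − R_B·δ_{BB} = 0, so R_B = 30960/576 = 53.75 kN.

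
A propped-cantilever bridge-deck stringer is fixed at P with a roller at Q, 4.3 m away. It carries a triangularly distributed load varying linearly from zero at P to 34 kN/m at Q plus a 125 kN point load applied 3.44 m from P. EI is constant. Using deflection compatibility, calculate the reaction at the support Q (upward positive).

R_Q = 128.2 kN

Choose R_Q as the redundant. The primary structure is the cantilever fixed at P.
Downward deflection at the released point Q due to the loads:
  triangular load, peak 34 at the free end: 11w₀L⁴/(120EI) = 1066/EI
  point load 125 at a = 3.44: Pa²(3L − a)/(6EI) = 2332/EI
  δ_0 = 3398/EI
Tip deflection under a unit load at Q: L³/(3EI) = 26.5/EI.
Compatibility at Q: δ_0 − R_Q·δ_{QQ} = 0, so R_Q = 3398/26.5 = 128.2 kN.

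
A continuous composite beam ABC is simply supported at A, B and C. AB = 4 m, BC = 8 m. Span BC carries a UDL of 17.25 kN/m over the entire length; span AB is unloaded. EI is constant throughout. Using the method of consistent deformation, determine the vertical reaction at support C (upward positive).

Take M_B as the redundant. Released structure: two simple spans AB and BC with a hinge at B.
End slopes at the hinge B, treating each span as simply supported:
  span BC: UDL 17.25: wL³/(24EI) = 368/EI
  relative rotation θ_0 = (0 + 368)/EI = 368/EI
A unit hogging moment at B produces rotation L₁/(3EI) + L₂/(3EI) = 4/EI.
Slope continuity at B: θ_0 = M_B·4/EI, so M_B = 368/4 = 92 kN·m (hogging).
Span BC, ΣM about C: R_B^{BC}·8 = 552 + 92, so R_B^{BC} = 80.5 kN and R_C = 138 − 80.5 = 57.5 kN.

R_C = 57.5 kN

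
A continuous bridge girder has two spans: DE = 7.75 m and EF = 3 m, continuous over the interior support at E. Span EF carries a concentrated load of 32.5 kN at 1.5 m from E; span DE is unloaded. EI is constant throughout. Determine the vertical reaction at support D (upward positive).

Insert a hinge at E; M_E is the redundant, and each span becomes simply supported.
End slopes at the hinge E, treating each span as simply supported:
  span EF: point load 32.5 at a = 1.5: Pab(L + b)/(6LEI) = 18.28/EI
  relative rotation θ_0 = (0 + 18.28)/EI = 18.28/EI
A unit hogging moment at E produces rotation L₁/(3EI) + L₂/(3EI) = 3.583/EI.
Slope continuity at E: θ_0 = M_E·3.583/EI, so M_E = 18.28/3.583 = 5.102 kN·m (hogging).
Span DE, ΣM about D with M_E applied at E: R_E^{DE}·7.75 = 0 + 5.102, so R_E^{DE} = 0.6583 kN and R_D = 0 − 0.6583 = -0.6583 kN.

R_D = -0.6583 kN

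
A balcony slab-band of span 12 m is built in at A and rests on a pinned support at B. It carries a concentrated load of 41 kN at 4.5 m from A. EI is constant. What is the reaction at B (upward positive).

R_B = 7.567 kN

Take the reaction at B as the redundant and release it; the primary structure is a cantilever fixed at A.
Primary-structure tip deflection at B by superposition:
  point load 41 at a = 4.5: Pa²(3L − a)/(6EI) = 4359/EI
Flexibility coefficient — unit upward force at B: δ_{BB} = L³/(3EI) = 576/EI.
The prop prevents deflection at B: R_B = δ_0/δ_{BB} = 4359/576 = 7.567 kN.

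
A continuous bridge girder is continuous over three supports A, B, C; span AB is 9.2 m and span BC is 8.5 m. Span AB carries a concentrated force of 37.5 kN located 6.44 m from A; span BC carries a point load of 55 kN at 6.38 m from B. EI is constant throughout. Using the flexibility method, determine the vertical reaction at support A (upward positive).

Take M_B as the redundant. Released structure: two simple spans AB and BC with a hinge at B.
Discontinuity in slope at B on the released structure — sum the simple-span end rotations:
  span AB: point load 37.5 at a = 6.44: Pab(L + a)/(6LEI) = 188.9/EI
  span BC: point load 55 at a = 6.38: Pab(L + b)/(6LEI) = 154.9/EI
  relative rotation θ_0 = (188.9 + 154.9)/EI = 343.8/EI
A unit hogging moment at B produces rotation L₁/(3EI) + L₂/(3EI) = 5.9/EI.
Compatibility: M_B·(L₁+L₂)/(3EI) = θ_0, giving M_B = 58.26 kN·m (hogging).
Span AB, ΣM about A with M_B applied at B: R_B^{AB}·9.2 = 241.5 + 58.26, so R_B^{AB} = 32.58 kN and R_A = 37.5 − 32.58 = 4.917 kN.

R_A = 4.917 kN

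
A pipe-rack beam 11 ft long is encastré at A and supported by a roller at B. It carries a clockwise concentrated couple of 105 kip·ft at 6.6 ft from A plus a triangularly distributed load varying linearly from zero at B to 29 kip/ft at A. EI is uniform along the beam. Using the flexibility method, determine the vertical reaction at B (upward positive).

Take the reaction at B as the redundant and release it; the primary structure is a cantilever fixed at A.
Downward deflection at the released point B due to the loads:
  clockwise couple 105 at a = 6.6: M₀a(2L − a)/(2EI) = 5336/EI
  triangular load, peak 29 at the fixed end: w₀L⁴/(30EI) = 14153/EI
  δ_0 = 19489/EI
Flexibility coefficient — unit upward force at B: δ_{BB} = L³/(3EI) = 443.7/EI.
The prop prevents deflection at B: R_B = δ_0/δ_{BB} = 19489/443.7 = 43.93 kip.

R_B = 43.93 kip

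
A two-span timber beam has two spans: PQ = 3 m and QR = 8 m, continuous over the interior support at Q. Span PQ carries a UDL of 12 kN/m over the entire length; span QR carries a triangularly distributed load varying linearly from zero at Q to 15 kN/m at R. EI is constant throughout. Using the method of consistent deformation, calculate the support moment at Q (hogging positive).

Take M_Q as the redundant. Released structure: two simple spans PQ and QR with a hinge at Q.
Rotations at Q on the released spans (each span's end-slope, ×1/EI):
  span PQ: UDL 12: wL³/(24EI) = 13.5/EI
  span QR: triangular load, peak 15: 7w₀L³/(360EI) = 149.3/EI
  relative rotation θ_0 = (13.5 + 149.3)/EI = 162.8/EI
A unit hogging moment at Q produces rotation L₁/(3EI) + L₂/(3EI) = 3.667/EI.
Compatibility: M_Q·(L₁+L₂)/(3EI) = θ_0, giving M_Q = 44.41 kN·m (hogging).

M_Q = 44.41 kN·m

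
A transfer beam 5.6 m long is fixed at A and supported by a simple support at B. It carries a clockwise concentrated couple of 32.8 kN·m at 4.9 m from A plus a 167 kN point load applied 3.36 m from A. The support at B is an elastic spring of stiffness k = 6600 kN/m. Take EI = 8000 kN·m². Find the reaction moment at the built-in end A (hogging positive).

Choose R_B as the redundant. The primary structure is the cantilever fixed at A.
Primary-structure tip deflection at B by superposition:
  clockwise couple 32.8 at a = 4.9: M₀a(2L − a)/(2EI) = 506.3/EI
  point load 167 at a = 3.36: Pa²(3L − a)/(6EI) = 4223/EI
  δ_0 = 4729/EI
Tip deflection under a unit load at B: L³/(3EI) = 58.54/EI.
With EI = 8000 kN·m²: δ_0 = 0.59119 m and δ_{BB} = 0.007317 m/kN.
Compatibility — the spring shortens by R_B/k under the reaction it provides: δ_0 − R_B·δ_{BB} = R_B/k. With 1/k = 0.000152 m/kN, R_B = δ_0 / (δ_{BB} + 1/k) = 0.59119 / (0.007317 + 0.000152) = 79.15 kN.
Moment equilibrium about A: M_A = Σ(load moments about A) − R_B·L = 593.9 − 79.15×5.6 = 150.7 kN·m.

M_A = 150.7 kN·m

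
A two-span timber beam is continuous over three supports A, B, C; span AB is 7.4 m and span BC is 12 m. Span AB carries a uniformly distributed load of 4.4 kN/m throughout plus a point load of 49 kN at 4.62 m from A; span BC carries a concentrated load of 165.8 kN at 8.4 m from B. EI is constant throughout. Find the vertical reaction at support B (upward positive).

R_B = 141.6 kN

Release continuity at B by inserting a hinge; the redundant is the internal moment M_B. The primary structure is two simply-supported spans AB and BC.
Rotations at B on the released spans (each span's end-slope, ×1/EI):
  span AB: UDL 4.4: wL³/(24EI) = 74.29/EI
  span AB: point load 49 at a = 4.62: Pab(L + a)/(6LEI) = 170.4/EI
  span BC: point load 165.8 at a = 8.4: Pab(L + b)/(6LEI) = 1086/EI
  relative rotation θ_0 = (244.7 + 1086)/EI = 1331/EI
A unit hogging moment at B produces rotation L₁/(3EI) + L₂/(3EI) = 6.467/EI.
Slope continuity at B: θ_0 = M_B·6.467/EI, so M_B = 1331/6.467 = 205.8 kN·m (hogging).
Span AB, ΣM about A with M_B applied at B: R_B^{AB}·7.4 = 346.9 + 205.8, so R_B^{AB} = 74.69 kN and R_A = 81.56 − 74.69 = 6.874 kN.
Span BC, ΣM about C: R_B^{BC}·12 = 596.9 + 205.8, so R_B^{BC} = 66.89 kN and R_C = 165.8 − 66.89 = 98.91 kN.
R_B = 74.69 + 66.89 = 141.6 kN.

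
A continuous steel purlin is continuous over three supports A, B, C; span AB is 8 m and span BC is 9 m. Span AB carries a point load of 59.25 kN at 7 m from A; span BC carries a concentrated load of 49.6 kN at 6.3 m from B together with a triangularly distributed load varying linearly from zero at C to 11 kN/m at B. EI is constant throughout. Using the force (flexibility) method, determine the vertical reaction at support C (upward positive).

R_C = 41.6 kN

Take M_B as the redundant. Released structure: two simple spans AB and BC with a hinge at B.
End slopes at the hinge B, treating each span as simply supported:
  span AB: point load 59.25 at a = 7: Pab(L + a)/(6LEI) = 129.6/EI
  span BC: point load 49.6 at a = 6.3: Pab(L + b)/(6LEI) = 182.8/EI
  span BC: triangular load, peak 11: w₀L³/(45EI) = 178.2/EI
  relative rotation θ_0 = (129.6 + 361)/EI = 490.6/EI
A unit hogging moment at B produces rotation L₁/(3EI) + L₂/(3EI) = 5.667/EI.
Slope continuity at B: θ_0 = M_B·5.667/EI, so M_B = 490.6/5.667 = 86.58 kN·m (hogging).
Span BC, ΣM about C: R_B^{BC}·9 = 430.9 + 86.58, so R_B^{BC} = 57.5 kN and R_C = 99.1 − 57.5 = 41.6 kN.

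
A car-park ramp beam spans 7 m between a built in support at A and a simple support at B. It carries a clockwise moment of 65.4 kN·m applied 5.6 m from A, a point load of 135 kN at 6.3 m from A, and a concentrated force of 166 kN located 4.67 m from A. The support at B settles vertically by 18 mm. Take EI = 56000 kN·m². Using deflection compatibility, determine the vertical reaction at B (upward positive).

R_B = 205.6 kN

Remove the prop at B; the released (primary) structure is a cantilever built in at A.
Deflection at B on the released cantilever, summing each load's contribution:
  clockwise couple 65.4 at a = 5.6: M₀a(2L − a)/(2EI) = 1538/EI
  point load 135 at a = 6.3: Pa²(3L − a)/(6EI) = 13127/EI
  point load 166 at a = 4.67: Pa²(3L − a)/(6EI) = 9853/EI
  δ_0 = 24519/EI
Flexibility coefficient — unit upward force at B: δ_{BB} = L³/(3EI) = 114.3/EI.
With EI = 56000 kN·m²: δ_0 = 0.43784 m and δ_{BB} = 0.002042 m/kN.
Compatibility — the beam at B must follow the support down by 0.018 m: δ_0 − R_B·δ_{BB} = 0.018, so R_B = (0.43784 − 0.018)/0.002042 = 205.6 kN.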